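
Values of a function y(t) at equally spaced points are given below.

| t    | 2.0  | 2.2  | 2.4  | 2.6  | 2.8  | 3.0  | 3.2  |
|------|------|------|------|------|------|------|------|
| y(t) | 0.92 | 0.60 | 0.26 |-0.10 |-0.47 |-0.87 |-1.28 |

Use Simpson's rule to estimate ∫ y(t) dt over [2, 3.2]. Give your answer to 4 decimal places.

h = 0.2, n = 6.
(h/3)·[y₀ + 4y₁ + 2y₂ + 4y₃ + 2y₄ + 4y₅ + y₆] = 0.066667·(-2.26) = -0.1507.

-0.1507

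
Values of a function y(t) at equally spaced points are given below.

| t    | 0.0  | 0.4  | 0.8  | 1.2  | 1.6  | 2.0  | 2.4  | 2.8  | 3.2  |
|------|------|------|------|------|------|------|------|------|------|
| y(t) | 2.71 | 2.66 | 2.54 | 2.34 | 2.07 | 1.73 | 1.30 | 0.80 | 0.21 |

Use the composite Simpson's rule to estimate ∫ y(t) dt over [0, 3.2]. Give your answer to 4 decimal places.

5.9813

h = 0.4, n = 8.
(h/3)·[y₀ + 4y₁ + 2y₂ + 4y₃ + 2y₄ + 4y₅ + 2y₆ + 4y₇ + y₈] = 0.133333·(44.86) = 5.9813.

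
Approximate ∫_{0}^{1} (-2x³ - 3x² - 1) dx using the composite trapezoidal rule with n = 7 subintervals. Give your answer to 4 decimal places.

-2.5204

h = (1 − 0)/7 = 0.142857.
Nodes x₀,…,x₇ = 0, 0.142857, 0.285714, 0.428571, 0.571429, 0.714286, 0.857143, 1.
f(x) = -2x³ - 3x² - 1: f₀=-1, f₁=-1.067055, f₂=-1.291545, f₃=-1.708455, f₄=-2.352770, f₅=-3.259475, f₆=-4.463557, f₇=-6.
(h/2)·[f₀ + 2f₁ + 2f₂ + 2f₃ + 2f₄ + 2f₅ + 2f₆ + f₇] = 0.071429·(-35.285714) = -2.5204.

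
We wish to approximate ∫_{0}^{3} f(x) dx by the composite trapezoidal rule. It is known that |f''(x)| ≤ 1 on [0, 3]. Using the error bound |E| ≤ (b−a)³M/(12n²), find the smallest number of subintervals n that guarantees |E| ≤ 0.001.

48

Need 27/(12n²) ≤ 0.001.
n² ≥ 27/(12·0.001) = 2250 ⇒ n ≥ 47.4342, so the smallest n is 48.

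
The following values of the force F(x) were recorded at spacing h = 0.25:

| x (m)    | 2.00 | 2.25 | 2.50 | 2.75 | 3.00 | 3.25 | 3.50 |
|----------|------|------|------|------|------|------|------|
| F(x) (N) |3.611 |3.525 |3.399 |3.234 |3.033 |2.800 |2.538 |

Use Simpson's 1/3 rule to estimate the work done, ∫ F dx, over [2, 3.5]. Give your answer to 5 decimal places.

4.77075

h = 0.25, n = 6.
(h/3)·[y₀ + 4y₁ + 2y₂ + 4y₃ + 2y₄ + 4y₅ + y₆] = 0.083333·(57.249) = 4.77075.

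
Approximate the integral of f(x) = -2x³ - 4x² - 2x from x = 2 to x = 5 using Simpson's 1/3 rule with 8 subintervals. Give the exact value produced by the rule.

-481.5

h = (5 − 2)/8 = 0.375.
Nodes x₀,…,x₈ = 2, 2.375, 2.75, 3.125, 3.5, 3.875, 4.25, 4.625, 5.
f(x) = -2x³ - 4x² - 2x: f₀=-36, f₁=-54.10546875, f₂=-77.34375, f₃=-106.34765625, f₄=-141.75, f₅=-184.18359375, f₆=-234.28125, f₇=-292.67578125, f₈=-360.
(h/3)·[f₀ + 4f₁ + 2f₂ + 4f₃ + 2f₄ + 4f₅ + 2f₆ + 4f₇ + f₈] = 0.125·(-3852) = -481.5.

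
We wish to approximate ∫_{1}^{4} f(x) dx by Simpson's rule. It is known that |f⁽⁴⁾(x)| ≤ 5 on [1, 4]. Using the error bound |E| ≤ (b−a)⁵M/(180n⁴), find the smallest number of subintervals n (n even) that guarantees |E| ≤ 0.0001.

Need 1215/(180n⁴) ≤ 0.0001.
n⁴ ≥ 1215/(180·0.0001) = 67500 ⇒ n ≥ 16.1185, so the smallest even n is 18. (n must be even for Simpson's rule.)

18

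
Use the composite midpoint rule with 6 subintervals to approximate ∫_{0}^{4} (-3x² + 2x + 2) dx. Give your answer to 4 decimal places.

-39.5556

h = (4 − 0)/6 = 0.666667.
Midpoints m₁,…,m₆ = 0.333333, 1, 1.666667, 2.333333, 3, 3.666667.
f(m₁)=2.333333, f(m₂)=1, f(m₃)=-3, f(m₄)=-9.666667, f(m₅)=-19, f(m₆)=-31.
h·[f(m₁) + f(m₂) + f(m₃) + f(m₄) + f(m₅) + f(m₆)] = 0.666667·(-59.333333) = -39.5556.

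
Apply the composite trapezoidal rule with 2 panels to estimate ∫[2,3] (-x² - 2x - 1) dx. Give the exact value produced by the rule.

h = (3 − 2)/2 = 0.5.
Nodes x₀,…,x₂ = 2, 2.5, 3.
f(x) = -x² - 2x - 1: f₀=-9, f₁=-12.25, f₂=-16.
(h/2)·[f₀ + 2f₁ + f₂] = 0.25·(-49.5) = -12.375.

-12.375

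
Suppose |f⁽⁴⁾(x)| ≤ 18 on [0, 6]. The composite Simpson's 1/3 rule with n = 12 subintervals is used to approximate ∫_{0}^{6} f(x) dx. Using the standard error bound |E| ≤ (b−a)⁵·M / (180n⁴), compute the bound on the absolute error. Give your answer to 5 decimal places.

|E| ≤ (6)⁵·18 / (180·12⁴) = 139968/3732480 = 0.03750.

0.03750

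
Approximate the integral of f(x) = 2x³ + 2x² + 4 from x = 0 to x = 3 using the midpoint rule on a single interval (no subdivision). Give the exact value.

45.75

M = (b−a)·f(1.5) = 3·(15.25) = 45.75.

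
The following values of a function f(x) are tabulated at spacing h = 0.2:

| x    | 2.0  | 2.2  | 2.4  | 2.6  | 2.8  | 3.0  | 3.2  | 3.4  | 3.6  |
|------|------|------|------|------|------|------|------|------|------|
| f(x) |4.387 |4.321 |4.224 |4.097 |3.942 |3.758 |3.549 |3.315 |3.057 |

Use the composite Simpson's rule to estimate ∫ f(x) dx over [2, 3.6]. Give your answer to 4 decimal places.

6.1892

h = 0.2, n = 8.
(h/3)·[y₀ + 4y₁ + 2y₂ + 4y₃ + 2y₄ + 4y₅ + 2y₆ + 4y₇ + y₈] = 0.066667·(92.838) = 6.1892.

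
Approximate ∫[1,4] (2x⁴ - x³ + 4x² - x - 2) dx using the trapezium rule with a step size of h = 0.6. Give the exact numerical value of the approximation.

h = (4 − 1)/5 = 0.6.
Nodes x₀,…,x₅ = 1, 1.6, 2.2, 2.8, 3.4, 4.
f(x) = 2x⁴ - x³ + 4x² - x - 2: f₀=2, f₁=15.6512, f₂=51.3632, f₃=127.5392, f₄=268.8032, f₅=506.
(h/2)·[f₀ + 2f₁ + 2f₂ + 2f₃ + 2f₄ + f₅] = 0.3·(1434.7136) = 430.41408.

430.41408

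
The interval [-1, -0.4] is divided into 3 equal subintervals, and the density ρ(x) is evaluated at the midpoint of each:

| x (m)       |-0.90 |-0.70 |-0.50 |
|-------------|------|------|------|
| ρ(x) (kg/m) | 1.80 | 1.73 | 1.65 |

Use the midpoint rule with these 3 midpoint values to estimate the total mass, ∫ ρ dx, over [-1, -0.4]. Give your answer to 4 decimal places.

h = 0.2, n = 3.
h·[y(m₁) + y(m₂) + y(m₃)] = 0.2·(5.18) = 1.0360.

1.0360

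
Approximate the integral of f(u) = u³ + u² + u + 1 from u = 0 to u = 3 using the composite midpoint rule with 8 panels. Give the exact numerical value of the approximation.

36.556640625

h = (3 − 0)/8 = 0.375.
Midpoints m₁,…,m₈ = 0.1875, 0.5625, 0.9375, 1.3125, 1.6875, 2.0625, 2.4375, 2.8125.
f(m₁)=1.229248046875, f(m₂)=2.056884765625, f(m₃)=3.640380859375, f(m₄)=6.296142578125, f(m₅)=10.340576171875, f(m₆)=16.090087890625, f(m₇)=23.861083984375, f(m₈)=33.969970703125.
h·[f(m₁) + f(m₂) + f(m₃) + f(m₄) + f(m₅) + f(m₆) + f(m₇) + f(m₈)] = 0.375·(97.484375) = 36.556640625.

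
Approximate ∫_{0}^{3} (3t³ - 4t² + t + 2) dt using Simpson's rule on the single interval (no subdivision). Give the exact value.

S = (b−a)/6 · [f(0) + 4f(1.5) + f(3)] = 0.5·[2 + 4·4.625 + 50] = 35.25.

35.25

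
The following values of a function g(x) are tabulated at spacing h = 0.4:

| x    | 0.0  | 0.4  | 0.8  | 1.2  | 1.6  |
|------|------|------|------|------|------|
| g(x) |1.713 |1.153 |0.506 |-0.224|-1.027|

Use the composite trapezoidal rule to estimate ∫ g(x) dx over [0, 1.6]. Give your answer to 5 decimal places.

0.71120

h = 0.4, n = 4.
(h/2)·[y₀ + 2y₁ + 2y₂ + 2y₃ + y₄] = 0.2·(3.556) = 0.71120.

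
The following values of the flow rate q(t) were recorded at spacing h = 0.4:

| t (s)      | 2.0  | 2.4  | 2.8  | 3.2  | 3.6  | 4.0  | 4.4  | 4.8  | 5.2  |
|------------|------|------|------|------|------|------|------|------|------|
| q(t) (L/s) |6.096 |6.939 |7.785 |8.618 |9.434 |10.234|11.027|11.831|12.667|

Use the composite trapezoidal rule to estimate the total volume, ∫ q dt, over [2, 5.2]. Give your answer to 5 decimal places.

h = 0.4, n = 8.
(h/2)·[y₀ + 2y₁ + 2y₂ + 2y₃ + 2y₄ + 2y₅ + 2y₆ + 2y₇ + y₈] = 0.2·(150.499) = 30.09980.

30.09980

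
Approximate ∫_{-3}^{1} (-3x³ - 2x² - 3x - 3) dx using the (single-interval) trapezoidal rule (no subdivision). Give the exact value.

T = (b−a)/2 · [f(-3) + f(1)] = 2·[69 + (-11)] = 116.

116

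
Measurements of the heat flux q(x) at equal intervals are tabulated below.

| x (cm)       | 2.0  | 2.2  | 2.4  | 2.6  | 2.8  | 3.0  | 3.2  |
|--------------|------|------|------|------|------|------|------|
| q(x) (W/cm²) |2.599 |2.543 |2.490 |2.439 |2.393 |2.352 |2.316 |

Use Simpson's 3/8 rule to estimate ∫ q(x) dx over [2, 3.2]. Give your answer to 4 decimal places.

h = 0.2, n = 6.
(3h/8)·[y₀ + 3y₁ + 3y₂ + 2y₃ + 3y₄ + 3y₅ + y₆] = 0.075·(39.127) = 2.9345.

2.9345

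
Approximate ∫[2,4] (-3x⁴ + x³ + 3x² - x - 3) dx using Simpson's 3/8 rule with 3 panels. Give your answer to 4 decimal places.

h = (4 − 2)/3 = 0.666667.
Nodes x₀,…,x₃ = 2, 2.666667, 3.333333, 4.
f(x) = -3x⁴ + x³ + 3x² - x - 3: f₀=-33, f₁=-117.074074, f₂=-306.333333, f₃=-663.
(3h/8)·[f₀ + 3f₁ + 3f₂ + f₃] = 0.25·(-1966.222222) = -491.5556.

-491.5556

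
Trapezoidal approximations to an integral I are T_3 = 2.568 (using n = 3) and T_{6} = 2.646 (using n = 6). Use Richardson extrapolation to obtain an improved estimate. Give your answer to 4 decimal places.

2.6720

R = (4·T_{6} − T_3) / 3 = (4·2.646 − 2.568)/3 = (8.016)/3 = 2.6720.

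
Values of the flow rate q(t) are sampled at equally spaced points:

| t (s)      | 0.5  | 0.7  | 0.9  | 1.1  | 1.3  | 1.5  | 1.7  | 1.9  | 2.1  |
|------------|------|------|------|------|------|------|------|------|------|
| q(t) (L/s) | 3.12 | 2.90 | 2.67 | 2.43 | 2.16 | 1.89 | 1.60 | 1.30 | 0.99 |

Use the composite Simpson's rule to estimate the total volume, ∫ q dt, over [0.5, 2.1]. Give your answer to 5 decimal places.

3.40333

h = 0.2, n = 8.
(h/3)·[y₀ + 4y₁ + 2y₂ + 4y₃ + 2y₄ + 4y₅ + 2y₆ + 4y₇ + y₈] = 0.066667·(51.05) = 3.40333.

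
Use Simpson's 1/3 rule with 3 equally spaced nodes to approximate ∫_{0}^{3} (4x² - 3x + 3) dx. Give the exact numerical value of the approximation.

31.5

h = (3 − 0)/2 = 1.5.
Nodes x₀,…,x₂ = 0, 1.5, 3.
f(x) = 4x² - 3x + 3: f₀=3, f₁=7.5, f₂=30.
(h/3)·[f₀ + 4f₁ + f₂] = 0.5·(63) = 31.5.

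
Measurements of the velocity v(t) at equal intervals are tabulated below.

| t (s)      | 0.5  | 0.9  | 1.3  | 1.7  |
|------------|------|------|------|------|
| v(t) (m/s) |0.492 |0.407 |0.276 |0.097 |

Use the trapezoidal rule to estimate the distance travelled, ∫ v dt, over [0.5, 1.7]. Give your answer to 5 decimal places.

h = 0.4, n = 3.
(h/2)·[y₀ + 2y₁ + 2y₂ + y₃] = 0.2·(1.955) = 0.39100.

0.39100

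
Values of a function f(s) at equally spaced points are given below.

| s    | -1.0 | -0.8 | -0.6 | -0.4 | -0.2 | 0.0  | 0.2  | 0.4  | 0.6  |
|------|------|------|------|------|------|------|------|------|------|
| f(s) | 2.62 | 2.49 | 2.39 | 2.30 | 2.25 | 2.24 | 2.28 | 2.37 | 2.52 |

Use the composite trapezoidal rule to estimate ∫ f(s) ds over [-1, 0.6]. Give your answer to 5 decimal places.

3.77800

h = 0.2, n = 8.
(h/2)·[y₀ + 2y₁ + 2y₂ + 2y₃ + 2y₄ + 2y₅ + 2y₆ + 2y₇ + y₈] = 0.1·(37.78) = 3.77800.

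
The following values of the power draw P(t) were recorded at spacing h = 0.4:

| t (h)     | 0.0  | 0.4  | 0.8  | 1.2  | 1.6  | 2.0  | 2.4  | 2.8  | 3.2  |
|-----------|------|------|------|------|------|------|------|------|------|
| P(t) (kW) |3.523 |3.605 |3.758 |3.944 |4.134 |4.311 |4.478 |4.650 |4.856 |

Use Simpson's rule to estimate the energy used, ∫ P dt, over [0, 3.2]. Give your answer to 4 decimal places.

h = 0.4, n = 8.
(h/3)·[y₀ + 4y₁ + 2y₂ + 4y₃ + 2y₄ + 4y₅ + 2y₆ + 4y₇ + y₈] = 0.133333·(99.159) = 13.2212.

13.2212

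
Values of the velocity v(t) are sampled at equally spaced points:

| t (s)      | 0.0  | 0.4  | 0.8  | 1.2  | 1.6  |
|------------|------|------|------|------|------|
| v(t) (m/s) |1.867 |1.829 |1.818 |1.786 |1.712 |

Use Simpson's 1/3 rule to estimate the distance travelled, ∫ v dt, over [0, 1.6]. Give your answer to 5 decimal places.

h = 0.4, n = 4.
(h/3)·[y₀ + 4y₁ + 2y₂ + 4y₃ + y₄] = 0.133333·(21.675) = 2.89000.

2.89000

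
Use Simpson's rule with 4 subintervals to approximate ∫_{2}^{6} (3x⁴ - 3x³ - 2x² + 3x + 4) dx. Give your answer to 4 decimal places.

h = (6 − 2)/4 = 1.
Nodes x₀,…,x₄ = 2, 3, 4, 5, 6.
f(x) = 3x⁴ - 3x³ - 2x² + 3x + 4: f₀=26, f₁=157, f₂=560, f₃=1469, f₄=3190.
(h/3)·[f₀ + 4f₁ + 2f₂ + 4f₃ + f₄] = 0.333333·(10840) = 3613.3333.

3613.3333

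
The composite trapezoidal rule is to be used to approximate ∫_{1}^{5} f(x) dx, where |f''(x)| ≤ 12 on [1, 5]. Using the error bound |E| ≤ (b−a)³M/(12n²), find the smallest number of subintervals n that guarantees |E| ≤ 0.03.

Need 768/(12n²) ≤ 0.03.
n² ≥ 768/(12·0.03) = 2133.33 ⇒ n ≥ 46.1880, so the smallest n is 47.

47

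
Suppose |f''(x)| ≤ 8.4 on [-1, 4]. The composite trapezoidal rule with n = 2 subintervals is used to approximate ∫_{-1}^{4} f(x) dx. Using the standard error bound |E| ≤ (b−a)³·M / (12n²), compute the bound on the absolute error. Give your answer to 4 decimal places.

21.8750

|E| ≤ (5)³·8.4 / (12·2²) = 1050/48 = 21.8750.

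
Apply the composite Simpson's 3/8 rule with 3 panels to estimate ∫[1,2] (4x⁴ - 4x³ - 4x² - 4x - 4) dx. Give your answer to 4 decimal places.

h = (2 − 1)/3 = 0.333333.
Nodes x₀,…,x₃ = 1, 1.333333, 1.666667, 2.
f(x) = 4x⁴ - 4x³ - 4x² - 4x - 4: f₀=-12, f₁=-13.283951, f₂=-9.432099, f₃=4.
(3h/8)·[f₀ + 3f₁ + 3f₂ + f₃] = 0.125·(-76.148148) = -9.5185.

-9.5185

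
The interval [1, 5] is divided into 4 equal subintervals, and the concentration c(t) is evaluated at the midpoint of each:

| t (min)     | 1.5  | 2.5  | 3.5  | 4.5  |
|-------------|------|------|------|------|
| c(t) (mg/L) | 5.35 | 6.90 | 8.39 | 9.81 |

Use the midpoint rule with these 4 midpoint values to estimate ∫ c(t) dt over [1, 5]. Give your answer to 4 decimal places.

30.4500

h = 1, n = 4.
h·[y(m₁) + y(m₂) + y(m₃) + y(m₄)] = 1·(30.45) = 30.4500.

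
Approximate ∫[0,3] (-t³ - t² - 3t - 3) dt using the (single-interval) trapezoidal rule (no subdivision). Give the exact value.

-76.5

T = (b−a)/2 · [f(0) + f(3)] = 1.5·[(-3) + (-48)] = -76.5.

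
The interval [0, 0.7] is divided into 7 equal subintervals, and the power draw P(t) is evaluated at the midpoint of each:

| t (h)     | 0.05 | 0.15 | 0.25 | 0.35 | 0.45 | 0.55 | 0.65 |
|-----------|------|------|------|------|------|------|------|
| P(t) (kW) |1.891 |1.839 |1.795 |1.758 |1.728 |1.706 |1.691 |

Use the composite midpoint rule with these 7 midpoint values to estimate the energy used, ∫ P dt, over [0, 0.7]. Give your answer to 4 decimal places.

1.2408

h = 0.1, n = 7.
h·[y(m₁) + y(m₂) + y(m₃) + y(m₄) + y(m₅) + y(m₆) + y(m₇)] = 0.1·(12.408) = 1.2408.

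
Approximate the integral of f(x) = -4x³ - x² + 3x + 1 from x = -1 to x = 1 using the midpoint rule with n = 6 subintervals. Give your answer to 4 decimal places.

h = (1 − (-1))/6 = 0.333333.
Midpoints m₁,…,m₆ = -0.833333, -0.5, -0.166667, 0.166667, 0.5, 0.833333.
f(m₁)=0.120370, f(m₂)=-0.25, f(m₃)=0.490741, f(m₄)=1.453704, f(m₅)=1.75, f(m₆)=0.490741.
h·[f(m₁) + f(m₂) + f(m₃) + f(m₄) + f(m₅) + f(m₆)] = 0.333333·(4.055556) = 1.3519.

1.3519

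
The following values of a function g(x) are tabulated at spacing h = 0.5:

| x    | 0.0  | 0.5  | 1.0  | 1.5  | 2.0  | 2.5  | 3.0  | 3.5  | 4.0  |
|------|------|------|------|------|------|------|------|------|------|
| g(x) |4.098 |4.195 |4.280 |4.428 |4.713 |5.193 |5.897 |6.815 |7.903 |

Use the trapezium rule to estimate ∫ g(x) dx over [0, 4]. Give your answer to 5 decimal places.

20.76075

h = 0.5, n = 8.
(h/2)·[y₀ + 2y₁ + 2y₂ + 2y₃ + 2y₄ + 2y₅ + 2y₆ + 2y₇ + y₈] = 0.25·(83.043) = 20.76075.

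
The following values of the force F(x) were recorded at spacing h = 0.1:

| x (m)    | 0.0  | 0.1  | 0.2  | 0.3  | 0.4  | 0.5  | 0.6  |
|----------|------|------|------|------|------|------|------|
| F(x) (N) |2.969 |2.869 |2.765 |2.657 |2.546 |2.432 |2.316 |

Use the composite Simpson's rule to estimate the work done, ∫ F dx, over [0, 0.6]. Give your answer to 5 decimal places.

h = 0.1, n = 6.
(h/3)·[y₀ + 4y₁ + 2y₂ + 4y₃ + 2y₄ + 4y₅ + y₆] = 0.033333·(47.739) = 1.59130.

1.59130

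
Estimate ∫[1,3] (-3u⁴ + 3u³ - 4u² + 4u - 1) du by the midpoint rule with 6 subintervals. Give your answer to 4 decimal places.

-104.6836

h = (3 − 1)/6 = 0.333333.
Midpoints m₁,…,m₆ = 1.166667, 1.5, 1.833333, 2.166667, 2.5, 2.833333.
f(m₁)=-2.571759, f(m₂)=-9.0625, f(m₃)=-22.516204, f(m₄)=-46.710648, f(m₅)=-86.3125, f(m₆)=-146.877315.
h·[f(m₁) + f(m₂) + f(m₃) + f(m₄) + f(m₅) + f(m₆)] = 0.333333·(-314.050926) = -104.6836.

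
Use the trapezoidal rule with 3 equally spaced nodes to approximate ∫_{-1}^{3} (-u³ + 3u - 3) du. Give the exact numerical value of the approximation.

h = (3 − (-1))/2 = 2.
Nodes u₀,…,u₂ = -1, 1, 3.
f(u) = -u³ + 3u - 3: f₀=-5, f₁=-1, f₂=-21.
(h/2)·[f₀ + 2f₁ + f₂] = 1·(-28) = -28.

-28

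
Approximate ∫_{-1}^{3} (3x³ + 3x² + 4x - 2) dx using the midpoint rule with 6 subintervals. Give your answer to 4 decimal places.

h = (3 − (-1))/6 = 0.666667.
Midpoints m₁,…,m₆ = -0.666667, 0, 0.666667, 1.333333, 2, 2.666667.
f(m₁)=-4.222222, f(m₂)=-2, f(m₃)=2.888889, f(m₄)=15.777778, f(m₅)=42, f(m₆)=86.888889.
h·[f(m₁) + f(m₂) + f(m₃) + f(m₄) + f(m₅) + f(m₆)] = 0.666667·(141.333333) = 94.2222.

94.2222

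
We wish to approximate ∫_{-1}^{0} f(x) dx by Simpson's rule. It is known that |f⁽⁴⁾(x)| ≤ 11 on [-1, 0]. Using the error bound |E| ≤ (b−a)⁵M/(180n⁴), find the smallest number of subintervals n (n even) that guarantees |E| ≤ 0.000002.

14

Need 11/(180n⁴) ≤ 0.000002.
n⁴ ≥ 11/(180·0.000002) = 30555.6 ⇒ n ≥ 13.2213, so the smallest even n is 14. (n must be even for Simpson's rule.)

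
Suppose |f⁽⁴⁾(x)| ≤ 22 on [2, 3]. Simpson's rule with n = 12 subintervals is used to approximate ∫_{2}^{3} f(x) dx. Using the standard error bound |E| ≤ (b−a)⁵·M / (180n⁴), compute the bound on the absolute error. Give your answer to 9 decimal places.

|E| ≤ (1)⁵·22 / (180·12⁴) = 22/3732480 = 0.000005894.

0.000005894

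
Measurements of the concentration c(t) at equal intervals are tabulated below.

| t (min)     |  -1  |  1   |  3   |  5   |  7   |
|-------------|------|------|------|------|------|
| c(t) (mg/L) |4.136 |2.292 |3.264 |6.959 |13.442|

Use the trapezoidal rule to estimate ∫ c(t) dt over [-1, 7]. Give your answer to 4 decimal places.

42.6080

h = 2, n = 4.
(h/2)·[y₀ + 2y₁ + 2y₂ + 2y₃ + y₄] = 1·(42.608) = 42.6080.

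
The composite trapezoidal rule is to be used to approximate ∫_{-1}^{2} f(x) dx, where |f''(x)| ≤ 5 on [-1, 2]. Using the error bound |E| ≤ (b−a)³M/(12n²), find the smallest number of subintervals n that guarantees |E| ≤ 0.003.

Need 135/(12n²) ≤ 0.003.
n² ≥ 135/(12·0.003) = 3750 ⇒ n ≥ 61.2372, so the smallest n is 62.

62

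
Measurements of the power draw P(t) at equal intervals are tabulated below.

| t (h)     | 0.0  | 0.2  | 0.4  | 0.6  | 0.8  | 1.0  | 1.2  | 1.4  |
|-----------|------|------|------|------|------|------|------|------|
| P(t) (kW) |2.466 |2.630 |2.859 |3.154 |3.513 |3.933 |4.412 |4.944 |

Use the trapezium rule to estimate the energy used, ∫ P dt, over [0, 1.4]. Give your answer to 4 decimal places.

4.8412

h = 0.2, n = 7.
(h/2)·[y₀ + 2y₁ + 2y₂ + 2y₃ + 2y₄ + 2y₅ + 2y₆ + y₇] = 0.1·(48.412) = 4.8412.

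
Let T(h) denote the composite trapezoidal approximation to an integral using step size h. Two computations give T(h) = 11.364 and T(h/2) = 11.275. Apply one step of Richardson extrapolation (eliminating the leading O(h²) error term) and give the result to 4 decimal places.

11.2453

R = (4·T(h/2) − T(h)) / 3 = (4·11.275 − 11.364)/3 = (33.736)/3 = 11.2453.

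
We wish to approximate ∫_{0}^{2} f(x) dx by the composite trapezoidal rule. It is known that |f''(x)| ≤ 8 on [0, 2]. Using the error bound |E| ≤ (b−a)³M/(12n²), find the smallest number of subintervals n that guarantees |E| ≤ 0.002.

52

Need 64/(12n²) ≤ 0.002.
n² ≥ 64/(12·0.002) = 2666.67 ⇒ n ≥ 51.6398, so the smallest n is 52.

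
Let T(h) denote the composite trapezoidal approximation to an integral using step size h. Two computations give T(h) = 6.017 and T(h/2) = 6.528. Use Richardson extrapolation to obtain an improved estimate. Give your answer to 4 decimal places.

R = (4·T(h/2) − T(h)) / 3 = (4·6.528 − 6.017)/3 = (20.095)/3 = 6.6983.

6.6983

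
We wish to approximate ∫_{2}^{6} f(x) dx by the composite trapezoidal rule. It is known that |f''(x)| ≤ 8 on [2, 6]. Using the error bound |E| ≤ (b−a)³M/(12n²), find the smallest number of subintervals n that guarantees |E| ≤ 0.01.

66

Need 512/(12n²) ≤ 0.01.
n² ≥ 512/(12·0.01) = 4266.67 ⇒ n ≥ 65.3197, so the smallest n is 66.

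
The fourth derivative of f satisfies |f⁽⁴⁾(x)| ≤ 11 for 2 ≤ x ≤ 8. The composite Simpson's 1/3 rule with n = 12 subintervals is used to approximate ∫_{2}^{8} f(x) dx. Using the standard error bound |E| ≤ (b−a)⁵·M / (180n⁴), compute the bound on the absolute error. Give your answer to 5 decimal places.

|E| ≤ (6)⁵·11 / (180·12⁴) = 85536/3732480 = 0.02292.

0.02292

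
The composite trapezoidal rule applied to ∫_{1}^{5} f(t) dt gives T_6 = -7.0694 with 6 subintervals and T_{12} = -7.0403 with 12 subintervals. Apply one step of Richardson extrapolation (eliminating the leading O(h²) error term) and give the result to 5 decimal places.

R = (4·T_{12} − T_6) / 3 = (4·(-7.0403) − (-7.0694))/3 = (-21.0918)/3 = -7.03060.

-7.03060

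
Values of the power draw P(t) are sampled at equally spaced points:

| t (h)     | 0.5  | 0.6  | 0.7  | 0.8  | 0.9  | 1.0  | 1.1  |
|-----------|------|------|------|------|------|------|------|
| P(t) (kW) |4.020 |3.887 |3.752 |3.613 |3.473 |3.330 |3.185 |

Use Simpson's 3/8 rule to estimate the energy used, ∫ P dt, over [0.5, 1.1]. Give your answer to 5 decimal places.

h = 0.1, n = 6.
(3h/8)·[y₀ + 3y₁ + 3y₂ + 2y₃ + 3y₄ + 3y₅ + y₆] = 0.0375·(57.757) = 2.16589.

2.16589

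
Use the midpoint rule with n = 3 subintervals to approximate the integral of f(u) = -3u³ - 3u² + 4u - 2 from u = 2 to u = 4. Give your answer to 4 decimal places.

-213.7778

h = (4 − 2)/3 = 0.666667.
Midpoints m₁,…,m₃ = 2.333333, 3, 3.666667.
f(m₁)=-47.111111, f(m₂)=-98, f(m₃)=-175.555556.
h·[f(m₁) + f(m₂) + f(m₃)] = 0.666667·(-320.666667) = -213.7778.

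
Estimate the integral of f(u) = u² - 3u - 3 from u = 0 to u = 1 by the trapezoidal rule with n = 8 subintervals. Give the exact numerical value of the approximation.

-4.1640625

h = (1 − 0)/8 = 0.125.
Nodes u₀,…,u₈ = 0, 0.125, 0.25, 0.375, 0.5, 0.625, 0.75, 0.875, 1.
f(u) = u² - 3u - 3: f₀=-3, f₁=-3.359375, f₂=-3.6875, f₃=-3.984375, f₄=-4.25, f₅=-4.484375, f₆=-4.6875, f₇=-4.859375, f₈=-5.
(h/2)·[f₀ + 2f₁ + 2f₂ + 2f₃ + 2f₄ + 2f₅ + 2f₆ + 2f₇ + f₈] = 0.0625·(-66.625) = -4.1640625.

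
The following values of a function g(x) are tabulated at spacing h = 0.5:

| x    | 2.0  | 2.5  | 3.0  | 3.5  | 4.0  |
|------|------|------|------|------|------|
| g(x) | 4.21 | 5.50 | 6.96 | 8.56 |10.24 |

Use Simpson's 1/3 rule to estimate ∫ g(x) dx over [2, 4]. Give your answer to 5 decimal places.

14.10167

h = 0.5, n = 4.
(h/3)·[y₀ + 4y₁ + 2y₂ + 4y₃ + y₄] = 0.166667·(84.61) = 14.10167.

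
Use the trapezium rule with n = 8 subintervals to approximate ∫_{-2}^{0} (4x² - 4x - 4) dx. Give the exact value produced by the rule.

h = (0 − (-2))/8 = 0.25.
Nodes x₀,…,x₈ = -2, -1.75, -1.5, -1.25, -1, -0.75, -0.5, -0.25, 0.
f(x) = 4x² - 4x - 4: f₀=20, f₁=15.25, f₂=11, f₃=7.25, f₄=4, f₅=1.25, f₆=-1, f₇=-2.75, f₈=-4.
(h/2)·[f₀ + 2f₁ + 2f₂ + 2f₃ + 2f₄ + 2f₅ + 2f₆ + 2f₇ + f₈] = 0.125·(86) = 10.75.

10.75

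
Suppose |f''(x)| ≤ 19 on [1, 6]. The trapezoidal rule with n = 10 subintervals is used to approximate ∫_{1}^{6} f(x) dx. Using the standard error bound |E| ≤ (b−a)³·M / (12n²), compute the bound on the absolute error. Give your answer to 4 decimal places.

1.9792

|E| ≤ (5)³·19 / (12·10²) = 2375/1200 = 1.9792.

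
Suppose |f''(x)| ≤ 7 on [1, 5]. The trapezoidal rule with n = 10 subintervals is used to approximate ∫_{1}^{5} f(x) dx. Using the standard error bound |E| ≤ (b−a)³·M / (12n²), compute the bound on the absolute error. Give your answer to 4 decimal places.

|E| ≤ (4)³·7 / (12·10²) = 448/1200 = 0.3733.

0.3733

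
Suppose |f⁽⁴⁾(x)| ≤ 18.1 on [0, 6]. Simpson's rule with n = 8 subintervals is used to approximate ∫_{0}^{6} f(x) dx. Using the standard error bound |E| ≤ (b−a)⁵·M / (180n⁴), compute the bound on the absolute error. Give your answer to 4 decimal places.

0.1909

|E| ≤ (6)⁵·18.1 / (180·8⁴) = 140745.6/737280 = 0.1909.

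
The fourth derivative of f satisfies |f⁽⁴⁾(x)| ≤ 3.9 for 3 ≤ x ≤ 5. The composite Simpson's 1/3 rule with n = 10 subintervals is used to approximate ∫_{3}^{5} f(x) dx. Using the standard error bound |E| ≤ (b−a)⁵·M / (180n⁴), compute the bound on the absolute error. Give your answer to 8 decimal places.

0.00006933

|E| ≤ (2)⁵·3.9 / (180·10⁴) = 124.8/1800000 = 0.00006933.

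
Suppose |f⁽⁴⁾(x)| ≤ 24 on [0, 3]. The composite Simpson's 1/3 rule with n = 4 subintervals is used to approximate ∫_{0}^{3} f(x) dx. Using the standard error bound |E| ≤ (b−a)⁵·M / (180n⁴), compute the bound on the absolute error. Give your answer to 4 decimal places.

|E| ≤ (3)⁵·24 / (180·4⁴) = 5832/46080 = 0.1266.

0.1266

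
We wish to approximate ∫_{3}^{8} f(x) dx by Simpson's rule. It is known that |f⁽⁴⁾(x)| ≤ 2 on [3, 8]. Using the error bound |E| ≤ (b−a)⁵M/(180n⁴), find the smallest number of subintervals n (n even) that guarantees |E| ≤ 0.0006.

16

Need 6250/(180n⁴) ≤ 0.0006.
n⁴ ≥ 6250/(180·0.0006) = 57870.4 ⇒ n ≥ 15.5101, so the smallest even n is 16. (n must be even for Simpson's rule.)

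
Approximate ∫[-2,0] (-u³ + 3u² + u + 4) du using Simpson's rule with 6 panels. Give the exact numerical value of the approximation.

18

h = (0 − (-2))/6 = 0.333333.
Nodes u₀,…,u₆ = -2, -1.666667, -1.333333, -1, -0.666667, -0.333333, 0.
f(u) = -u³ + 3u² + u + 4: f₀=22, f₁=15.296296, f₂=10.370370, f₃=7, f₄=4.962963, f₅=4.037037, f₆=4.
(h/3)·[f₀ + 4f₁ + 2f₂ + 4f₃ + 2f₄ + 4f₅ + f₆] = 0.111111·(162) = 18.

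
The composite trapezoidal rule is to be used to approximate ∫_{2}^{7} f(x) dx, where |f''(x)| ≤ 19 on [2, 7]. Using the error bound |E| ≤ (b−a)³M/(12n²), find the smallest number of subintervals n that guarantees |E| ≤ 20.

4

Need 2375/(12n²) ≤ 20.
n² ≥ 2375/(12·20) = 9.89583 ⇒ n ≥ 3.1458, so the smallest n is 4.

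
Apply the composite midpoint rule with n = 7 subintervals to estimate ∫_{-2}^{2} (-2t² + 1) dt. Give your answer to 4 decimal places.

h = (2 − (-2))/7 = 0.571429.
Midpoints m₁,…,m₇ = -1.714286, -1.142857, -0.571429, 0, 0.571429, 1.142857, 1.714286.
f(m₁)=-4.877551, f(m₂)=-1.612245, f(m₃)=0.346939, f(m₄)=1, f(m₅)=0.346939, f(m₆)=-1.612245, f(m₇)=-4.877551.
h·[f(m₁) + f(m₂) + f(m₃) + f(m₄) + f(m₅) + f(m₆) + f(m₇)] = 0.571429·(-11.285714) = -6.4490.

-6.4490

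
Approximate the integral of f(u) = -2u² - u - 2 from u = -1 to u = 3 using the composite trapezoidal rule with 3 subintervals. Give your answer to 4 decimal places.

-33.0370

h = (3 − (-1))/3 = 1.333333.
Nodes u₀,…,u₃ = -1, 0.333333, 1.666667, 3.
f(u) = -2u² - u - 2: f₀=-3, f₁=-2.555556, f₂=-9.222222, f₃=-23.
(h/2)·[f₀ + 2f₁ + 2f₂ + f₃] = 0.666667·(-49.555556) = -33.0370.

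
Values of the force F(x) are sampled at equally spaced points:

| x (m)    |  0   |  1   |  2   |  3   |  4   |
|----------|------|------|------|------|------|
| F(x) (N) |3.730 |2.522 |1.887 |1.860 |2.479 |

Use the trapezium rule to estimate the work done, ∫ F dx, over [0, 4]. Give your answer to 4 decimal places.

h = 1, n = 4.
(h/2)·[y₀ + 2y₁ + 2y₂ + 2y₃ + y₄] = 0.5·(18.747) = 9.3735.

9.3735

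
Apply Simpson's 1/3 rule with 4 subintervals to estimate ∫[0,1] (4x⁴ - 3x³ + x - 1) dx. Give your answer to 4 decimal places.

h = (1 − 0)/4 = 0.25.
Nodes x₀,…,x₄ = 0, 0.25, 0.5, 0.75, 1.
f(x) = 4x⁴ - 3x³ + x - 1: f₀=-1, f₁=-0.78125, f₂=-0.625, f₃=-0.25, f₄=1.
(h/3)·[f₀ + 4f₁ + 2f₂ + 4f₃ + f₄] = 0.083333·(-5.375) = -0.4479.

-0.4479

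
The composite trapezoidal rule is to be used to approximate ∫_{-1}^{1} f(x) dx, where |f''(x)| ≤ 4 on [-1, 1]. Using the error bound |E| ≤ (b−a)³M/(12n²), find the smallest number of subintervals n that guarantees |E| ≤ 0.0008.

Need 32/(12n²) ≤ 0.0008.
n² ≥ 32/(12·0.0008) = 3333.33 ⇒ n ≥ 57.7350, so the smallest n is 58.

58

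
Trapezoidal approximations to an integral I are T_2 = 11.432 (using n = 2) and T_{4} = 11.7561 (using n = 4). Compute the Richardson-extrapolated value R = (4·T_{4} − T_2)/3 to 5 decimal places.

11.86413

R = (4·T_{4} − T_2) / 3 = (4·11.7561 − 11.432)/3 = (35.5924)/3 = 11.86413.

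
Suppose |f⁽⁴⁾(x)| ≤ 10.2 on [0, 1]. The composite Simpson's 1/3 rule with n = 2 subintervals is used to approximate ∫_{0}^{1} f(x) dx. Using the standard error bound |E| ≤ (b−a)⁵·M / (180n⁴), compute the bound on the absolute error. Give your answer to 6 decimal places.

|E| ≤ (1)⁵·10.2 / (180·2⁴) = 10.2/2880 = 0.003542.

0.003542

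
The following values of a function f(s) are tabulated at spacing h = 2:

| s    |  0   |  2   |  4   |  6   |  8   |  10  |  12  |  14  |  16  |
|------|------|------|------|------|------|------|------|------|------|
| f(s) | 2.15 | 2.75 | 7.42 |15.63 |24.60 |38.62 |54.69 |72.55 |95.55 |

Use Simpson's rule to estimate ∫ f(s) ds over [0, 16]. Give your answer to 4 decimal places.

h = 2, n = 8.
(h/3)·[y₀ + 4y₁ + 2y₂ + 4y₃ + 2y₄ + 4y₅ + 2y₆ + 4y₇ + y₈] = 0.666667·(789.32) = 526.2133.

526.2133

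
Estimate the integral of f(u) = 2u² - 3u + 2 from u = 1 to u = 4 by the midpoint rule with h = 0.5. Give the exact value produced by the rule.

25.375

h = (4 − 1)/6 = 0.5.
Midpoints m₁,…,m₆ = 1.25, 1.75, 2.25, 2.75, 3.25, 3.75.
f(m₁)=1.375, f(m₂)=2.875, f(m₃)=5.375, f(m₄)=8.875, f(m₅)=13.375, f(m₆)=18.875.
h·[f(m₁) + f(m₂) + f(m₃) + f(m₄) + f(m₅) + f(m₆)] = 0.5·(50.75) = 25.375.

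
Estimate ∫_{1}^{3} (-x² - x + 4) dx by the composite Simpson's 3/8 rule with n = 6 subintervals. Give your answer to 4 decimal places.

-4.6667

h = (3 − 1)/6 = 0.333333.
Nodes x₀,…,x₆ = 1, 1.333333, 1.666667, 2, 2.333333, 2.666667, 3.
f(x) = -x² - x + 4: f₀=2, f₁=0.888889, f₂=-0.444444, f₃=-2, f₄=-3.777778, f₅=-5.777778, f₆=-8.
(3h/8)·[f₀ + 3f₁ + 3f₂ + 2f₃ + 3f₄ + 3f₅ + f₆] = 0.125·(-37.333333) = -4.6667.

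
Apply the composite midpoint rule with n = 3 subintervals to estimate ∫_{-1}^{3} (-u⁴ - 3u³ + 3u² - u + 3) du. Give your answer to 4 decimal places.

h = (3 − (-1))/3 = 1.333333.
Midpoints m₁,…,m₃ = -0.333333, 1, 2.333333.
f(m₁)=3.765432, f(m₂)=1, f(m₃)=-50.753086.
h·[f(m₁) + f(m₂) + f(m₃)] = 1.333333·(-45.987654) = -61.3169.

-61.3169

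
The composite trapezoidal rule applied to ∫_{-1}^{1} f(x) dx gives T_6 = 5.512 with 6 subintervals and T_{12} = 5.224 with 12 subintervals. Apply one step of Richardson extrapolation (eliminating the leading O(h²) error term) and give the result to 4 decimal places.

R = (4·T_{12} − T_6) / 3 = (4·5.224 − 5.512)/3 = (15.384)/3 = 5.1280.

5.1280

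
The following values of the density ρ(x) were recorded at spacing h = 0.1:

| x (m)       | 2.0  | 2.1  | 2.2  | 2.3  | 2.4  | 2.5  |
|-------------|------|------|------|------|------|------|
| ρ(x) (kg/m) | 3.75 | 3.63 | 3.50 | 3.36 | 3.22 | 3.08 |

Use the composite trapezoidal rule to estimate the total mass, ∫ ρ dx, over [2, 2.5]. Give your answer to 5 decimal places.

h = 0.1, n = 5.
(h/2)·[y₀ + 2y₁ + 2y₂ + 2y₃ + 2y₄ + y₅] = 0.05·(34.25) = 1.71250.

1.71250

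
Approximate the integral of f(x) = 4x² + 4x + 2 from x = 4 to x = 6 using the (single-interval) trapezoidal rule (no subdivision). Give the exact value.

252

T = (b−a)/2 · [f(4) + f(6)] = 1·[82 + 170] = 252.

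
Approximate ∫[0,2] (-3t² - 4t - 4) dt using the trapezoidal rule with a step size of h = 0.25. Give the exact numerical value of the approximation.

-24.0625

h = (2 − 0)/8 = 0.25.
Nodes t₀,…,t₈ = 0, 0.25, 0.5, 0.75, 1, 1.25, 1.5, 1.75, 2.
f(t) = -3t² - 4t - 4: f₀=-4, f₁=-5.1875, f₂=-6.75, f₃=-8.6875, f₄=-11, f₅=-13.6875, f₆=-16.75, f₇=-20.1875, f₈=-24.
(h/2)·[f₀ + 2f₁ + 2f₂ + 2f₃ + 2f₄ + 2f₅ + 2f₆ + 2f₇ + f₈] = 0.125·(-192.5) = -24.0625.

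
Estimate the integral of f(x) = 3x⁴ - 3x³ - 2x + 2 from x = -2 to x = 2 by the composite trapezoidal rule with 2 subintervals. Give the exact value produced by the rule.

h = (2 − (-2))/2 = 2.
Nodes x₀,…,x₂ = -2, 0, 2.
f(x) = 3x⁴ - 3x³ - 2x + 2: f₀=78, f₁=2, f₂=22.
(h/2)·[f₀ + 2f₁ + f₂] = 1·(104) = 104.

104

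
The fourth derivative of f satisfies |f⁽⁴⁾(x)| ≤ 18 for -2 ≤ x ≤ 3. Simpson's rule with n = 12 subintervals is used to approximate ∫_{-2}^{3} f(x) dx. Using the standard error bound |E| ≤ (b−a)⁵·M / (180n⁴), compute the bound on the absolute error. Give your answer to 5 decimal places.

0.01507

|E| ≤ (5)⁵·18 / (180·12⁴) = 56250/3732480 = 0.01507.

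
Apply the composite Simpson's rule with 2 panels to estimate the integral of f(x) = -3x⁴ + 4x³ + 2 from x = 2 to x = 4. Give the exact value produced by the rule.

h = (4 − 2)/2 = 1.
Nodes x₀,…,x₂ = 2, 3, 4.
f(x) = -3x⁴ + 4x³ + 2: f₀=-14, f₁=-133, f₂=-510.
(h/3)·[f₀ + 4f₁ + f₂] = 0.333333·(-1056) = -352.

-352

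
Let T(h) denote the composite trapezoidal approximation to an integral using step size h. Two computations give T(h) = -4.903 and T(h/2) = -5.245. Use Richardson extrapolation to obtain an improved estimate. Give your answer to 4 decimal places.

R = (4·T(h/2) − T(h)) / 3 = (4·(-5.245) − (-4.903))/3 = (-16.077)/3 = -5.3590.

-5.3590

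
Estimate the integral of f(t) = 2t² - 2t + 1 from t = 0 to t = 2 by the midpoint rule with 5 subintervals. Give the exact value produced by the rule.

h = (2 − 0)/5 = 0.4.
Midpoints m₁,…,m₅ = 0.2, 0.6, 1, 1.4, 1.8.
f(m₁)=0.68, f(m₂)=0.52, f(m₃)=1, f(m₄)=2.12, f(m₅)=3.88.
h·[f(m₁) + f(m₂) + f(m₃) + f(m₄) + f(m₅)] = 0.4·(8.2) = 3.28.

3.28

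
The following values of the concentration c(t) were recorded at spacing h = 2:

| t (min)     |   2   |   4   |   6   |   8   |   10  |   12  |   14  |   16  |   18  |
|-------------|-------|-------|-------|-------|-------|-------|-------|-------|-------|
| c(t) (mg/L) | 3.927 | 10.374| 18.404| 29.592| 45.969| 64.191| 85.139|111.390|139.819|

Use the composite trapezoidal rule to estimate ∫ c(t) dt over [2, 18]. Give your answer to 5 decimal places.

873.86400

h = 2, n = 8.
(h/2)·[y₀ + 2y₁ + 2y₂ + 2y₃ + 2y₄ + 2y₅ + 2y₆ + 2y₇ + y₈] = 1·(873.864) = 873.86400.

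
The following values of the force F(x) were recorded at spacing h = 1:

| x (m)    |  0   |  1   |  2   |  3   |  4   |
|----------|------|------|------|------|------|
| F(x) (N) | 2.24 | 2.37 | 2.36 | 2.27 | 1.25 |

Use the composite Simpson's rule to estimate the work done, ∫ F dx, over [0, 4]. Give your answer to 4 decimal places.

8.9233

h = 1, n = 4.
(h/3)·[y₀ + 4y₁ + 2y₂ + 4y₃ + y₄] = 0.333333·(26.77) = 8.9233.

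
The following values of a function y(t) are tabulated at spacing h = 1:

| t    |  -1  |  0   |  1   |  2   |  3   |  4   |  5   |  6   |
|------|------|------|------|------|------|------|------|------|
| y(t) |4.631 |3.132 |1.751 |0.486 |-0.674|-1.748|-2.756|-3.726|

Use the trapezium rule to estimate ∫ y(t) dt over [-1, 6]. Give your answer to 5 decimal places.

0.64350

h = 1, n = 7.
(h/2)·[y₀ + 2y₁ + 2y₂ + 2y₃ + 2y₄ + 2y₅ + 2y₆ + y₇] = 0.5·(1.287) = 0.64350.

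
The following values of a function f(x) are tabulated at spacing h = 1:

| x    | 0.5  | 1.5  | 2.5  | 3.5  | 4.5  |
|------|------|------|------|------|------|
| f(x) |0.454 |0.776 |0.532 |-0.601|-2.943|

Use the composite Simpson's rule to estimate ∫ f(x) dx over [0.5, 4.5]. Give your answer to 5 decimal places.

h = 1, n = 4.
(h/3)·[y₀ + 4y₁ + 2y₂ + 4y₃ + y₄] = 0.333333·(-0.725) = -0.24167.

-0.24167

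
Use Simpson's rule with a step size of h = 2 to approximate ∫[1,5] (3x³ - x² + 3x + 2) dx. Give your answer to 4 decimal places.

h = (5 − 1)/2 = 2.
Nodes x₀,…,x₂ = 1, 3, 5.
f(x) = 3x³ - x² + 3x + 2: f₀=7, f₁=83, f₂=367.
(h/3)·[f₀ + 4f₁ + f₂] = 0.666667·(706) = 470.6667.

470.6667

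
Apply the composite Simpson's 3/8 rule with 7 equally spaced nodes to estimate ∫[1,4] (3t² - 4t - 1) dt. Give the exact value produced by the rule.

30

h = (4 − 1)/6 = 0.5.
Nodes t₀,…,t₆ = 1, 1.5, 2, 2.5, 3, 3.5, 4.
f(t) = 3t² - 4t - 1: f₀=-2, f₁=-0.25, f₂=3, f₃=7.75, f₄=14, f₅=21.75, f₆=31.
(3h/8)·[f₀ + 3f₁ + 3f₂ + 2f₃ + 3f₄ + 3f₅ + f₆] = 0.1875·(160) = 30.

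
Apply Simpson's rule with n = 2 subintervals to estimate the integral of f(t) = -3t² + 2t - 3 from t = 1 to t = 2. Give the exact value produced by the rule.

h = (2 − 1)/2 = 0.5.
Nodes t₀,…,t₂ = 1, 1.5, 2.
f(t) = -3t² + 2t - 3: f₀=-4, f₁=-6.75, f₂=-11.
(h/3)·[f₀ + 4f₁ + f₂] = 0.166667·(-42) = -7.

-7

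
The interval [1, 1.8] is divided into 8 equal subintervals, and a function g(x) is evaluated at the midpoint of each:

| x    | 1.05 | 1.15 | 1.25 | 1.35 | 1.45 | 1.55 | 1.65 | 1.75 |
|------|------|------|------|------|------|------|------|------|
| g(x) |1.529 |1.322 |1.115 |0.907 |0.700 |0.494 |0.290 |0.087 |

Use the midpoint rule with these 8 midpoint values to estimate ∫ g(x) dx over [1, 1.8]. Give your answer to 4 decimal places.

h = 0.1, n = 8.
h·[y(m₁) + y(m₂) + y(m₃) + y(m₄) + y(m₅) + y(m₆) + y(m₇) + y(m₈)] = 0.1·(6.444) = 0.6444.

0.6444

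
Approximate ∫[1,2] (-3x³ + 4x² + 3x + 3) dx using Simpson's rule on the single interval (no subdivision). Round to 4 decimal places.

S = (b−a)/6 · [f(1) + 4f(1.5) + f(2)] = 0.166667·[7 + 4·6.375 + 1] = 5.5833.

5.5833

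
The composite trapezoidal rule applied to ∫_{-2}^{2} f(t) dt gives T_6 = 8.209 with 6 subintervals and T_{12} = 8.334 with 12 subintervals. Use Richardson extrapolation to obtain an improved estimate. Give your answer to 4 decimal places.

R = (4·T_{12} − T_6) / 3 = (4·8.334 − 8.209)/3 = (25.127)/3 = 8.3757.

8.3757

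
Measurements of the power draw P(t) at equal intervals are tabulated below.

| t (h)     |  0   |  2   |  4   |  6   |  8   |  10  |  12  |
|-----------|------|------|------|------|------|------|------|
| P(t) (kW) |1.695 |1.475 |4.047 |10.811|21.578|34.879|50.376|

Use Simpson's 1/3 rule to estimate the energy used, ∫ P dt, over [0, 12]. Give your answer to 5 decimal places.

h = 2, n = 6.
(h/3)·[y₀ + 4y₁ + 2y₂ + 4y₃ + 2y₄ + 4y₅ + y₆] = 0.666667·(291.981) = 194.65400.

194.65400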